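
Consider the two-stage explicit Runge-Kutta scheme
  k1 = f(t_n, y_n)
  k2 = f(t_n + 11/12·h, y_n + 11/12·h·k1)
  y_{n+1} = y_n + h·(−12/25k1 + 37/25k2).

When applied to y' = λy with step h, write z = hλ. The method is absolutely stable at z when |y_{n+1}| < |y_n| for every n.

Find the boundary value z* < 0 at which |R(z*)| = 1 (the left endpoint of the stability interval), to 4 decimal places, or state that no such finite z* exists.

On y'=λy, z=hλ:
  k1=λy_n ⇒ h·k1=z·y_n;  k2=λ(1+11/12z)y_n ⇒ h·k2=z(1+11/12z)y_n
  y_{n+1}/y_n = 1 − 12/25z + 37/25z(1+11/12z) = 1 + z + 407/300z²
  ⇒ R(z) = 1 + z + 407/300z².

Solve |R(x)|<1 on ℝ⁻.
x=-1.33: |R|=2.0698
R=1: x+407/300x²=0 ⇒ x=−300/407=-0.7371; min R=1−1/(4·407/300)=0.8157>−1
Confirm numerically:
  x=-0.490: |R|=0.83574 <1
  x=-0.487: |R|=0.83476 <1
  x=-0.447: |R|=0.82407 <1
  x=-1.211: |R|=1.77858 >1
  x=-1.014: |R|=1.38092 >1
Interval (-0.7371, 0).

z* = -0.7371.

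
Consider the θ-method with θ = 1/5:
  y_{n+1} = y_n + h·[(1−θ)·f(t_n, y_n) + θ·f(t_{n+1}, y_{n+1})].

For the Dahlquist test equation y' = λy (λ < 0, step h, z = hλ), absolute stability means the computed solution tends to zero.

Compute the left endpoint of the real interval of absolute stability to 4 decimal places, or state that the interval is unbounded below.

With y'=λy (z=hλ):
  y_{n+1} = y_n + z·[4/5·y_n + 1/5·y_{n+1}] ⇒ (1 − 1/5z)y_{n+1} = (1 + 4/5z)y_n
  so R(z) = (1 + 4/5z)/(1 − 1/5z).

Boundary: |R(x)|=1, x<0.
x=-0.49: |R|=0.5537
R=−1: 1+4/5x = −1+1/5x ⇒ -3/5x=2 ⇒ x=2/(-3/5)=-3.3333
Confirm numerically:
  x=-3.131: |R|=0.92535 <1
  x=-2.134: |R|=0.49565 <1
  x=-1.958: |R|=0.40701 <1
  x=-1.401: |R|=0.09436 <1
  x=-3.767: |R|=1.14840 >1
  x=-3.737: |R|=1.13861 >1
Interval (-3.3333, 0).

left endpoint -3.3333.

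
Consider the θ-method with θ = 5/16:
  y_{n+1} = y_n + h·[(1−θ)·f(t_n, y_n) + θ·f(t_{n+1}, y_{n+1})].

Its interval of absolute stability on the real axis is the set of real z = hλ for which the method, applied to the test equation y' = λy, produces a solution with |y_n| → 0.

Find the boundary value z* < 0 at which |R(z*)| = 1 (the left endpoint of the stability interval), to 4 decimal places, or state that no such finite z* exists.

z* = -5.3333.

With y'=λy (z=hλ):
  y_{n+1} = y_n + z·[11/16·y_n + 5/16·y_{n+1}] ⇒ (1 − 5/16z)y_{n+1} = (1 + 11/16z)y_n
  R(z) = (1 + 11/16z)/(1 − 5/16z).

Find x<0 with |R(x)|<1.
x=-0.71: |R|=0.4189
R=−1: 1+11/16x = −1+5/16x ⇒ -3/8x=2 ⇒ x=2/(-3/8)=-5.3333
Confirm numerically:
  x=-3.922: |R|=0.76220 <1
  x=-3.813: |R|=0.73985 <1
  x=-3.606: |R|=0.69545 <1
  x=-2.263: |R|=0.32557 <1
  x=-5.675: |R|=1.04620 >1
  x=-5.663: |R|=1.04463 >1
So |R|<1 on (-5.3333, 0).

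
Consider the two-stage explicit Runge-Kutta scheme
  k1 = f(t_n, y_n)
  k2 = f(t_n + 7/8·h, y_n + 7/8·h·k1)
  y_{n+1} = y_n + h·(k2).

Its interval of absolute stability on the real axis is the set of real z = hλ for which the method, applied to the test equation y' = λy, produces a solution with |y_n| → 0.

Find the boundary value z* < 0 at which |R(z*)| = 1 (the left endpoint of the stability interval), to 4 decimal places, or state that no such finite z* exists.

left endpoint -1.1429.

With y'=λy (z=hλ):
  k1=λy_n ⇒ h·k1=z·y_n;  k2=λ(1+7/8z)y_n ⇒ h·k2=z(1+7/8z)y_n
  y_{n+1}/y_n = 1 + z(1+7/8z) = 1 + z + 7/8z²
  R(z) = 1 + z + 7/8z².

Solve |R(x)|<1 on ℝ⁻.
x=-0.5: |R|=0.7188
R=1: x+7/8x²=0 ⇒ x=−8/7=-1.1429; min R=1−1/(4·7/8)=0.7143>−1
Confirm numerically:
  x=-1.049: |R|=0.91385 <1
  x=-1.025: |R|=0.89430 <1
  x=-0.838: |R|=0.77646 <1
  x=-0.755: |R|=0.74377 <1
  x=-1.193: |R|=1.05234 >1
  x=-1.164: |R|=1.02153 >1
Stable set (-1.1429, 0).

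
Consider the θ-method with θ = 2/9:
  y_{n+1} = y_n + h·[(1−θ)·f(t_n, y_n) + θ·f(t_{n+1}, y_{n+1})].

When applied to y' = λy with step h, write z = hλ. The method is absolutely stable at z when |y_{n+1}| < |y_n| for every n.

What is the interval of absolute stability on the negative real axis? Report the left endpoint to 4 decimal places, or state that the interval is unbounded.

z∈(-3.6000,0).

On y'=λy, z=hλ:
  y_{n+1} = y_n + z·[7/9·y_n + 2/9·y_{n+1}] ⇒ (1 − 2/9z)y_{n+1} = (1 + 7/9z)y_n
  Hence R(z) = (1 + 7/9z)/(1 − 2/9z).

Boundary: |R(x)|=1, x<0.
x=-1.12: |R|=0.1032
R=−1: 1+7/9x = −1+2/9x ⇒ -5/9x=2 ⇒ x=2/(-5/9)=-3.6000
Confirm numerically:
  x=-3.554: |R|=0.98572 <1
  x=-2.334: |R|=0.53687 <1
  x=-2.213: |R|=0.48346 <1
  x=-1.842: |R|=0.30700 <1
  x=-4.183: |R|=1.16786 >1
  x=-3.676: |R|=1.02324 >1
Stable set (-3.6000, 0).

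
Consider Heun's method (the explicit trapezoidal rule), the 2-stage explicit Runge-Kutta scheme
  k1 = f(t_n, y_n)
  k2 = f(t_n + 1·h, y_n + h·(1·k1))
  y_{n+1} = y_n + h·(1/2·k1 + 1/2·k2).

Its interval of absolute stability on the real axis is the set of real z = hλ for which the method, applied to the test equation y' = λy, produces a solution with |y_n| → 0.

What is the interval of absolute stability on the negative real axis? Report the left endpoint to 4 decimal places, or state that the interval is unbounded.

(-2.0000, 0).

On y'=λy, z=hλ:
  order 2, 2-stage ⇒ R(z)=1+z+z^2/2
  (e.g. R(-1.37)=0.56845, |R|=0.56845)

Find x<0 with |R(x)|<1.
x=-1.37: |R|=0.5685
|R(-1.2)|=0.5200 |R(-1.14)|=0.5098 |R(-0.96)|=0.5008
Bisect:
  x_lo=-2.5958 |R|=1.7733  x_hi=-0.0951 |R|=0.9095
  mid=-1.34544 |R|=0.55966 →hi
  mid=-1.97062 |R|=0.97105 →hi
  mid=-2.28322 |R|=1.32332 →lo
  mid=-2.12692 |R|=1.13497 →lo
  mid=-2.04877 |R|=1.04996 →lo
  mid=-2.00970 |R|=1.00974 →lo
  mid=-1.99016 |R|=0.99021 →hi
  mid=-1.99993 |R|=0.99993 →hi
  ...
  [-2.00008,-1.99993] ⇒ x*=-2.0000
Interval (-2.0000, 0).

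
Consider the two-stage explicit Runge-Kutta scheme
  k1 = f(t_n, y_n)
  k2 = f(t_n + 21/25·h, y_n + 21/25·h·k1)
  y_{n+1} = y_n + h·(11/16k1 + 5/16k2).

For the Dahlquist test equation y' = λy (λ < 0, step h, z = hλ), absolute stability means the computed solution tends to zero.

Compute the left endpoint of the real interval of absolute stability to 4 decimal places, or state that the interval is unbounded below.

Set f=λy, z=hλ:
  k1=λy_n ⇒ h·k1=z·y_n;  k2=λ(1+21/25z)y_n ⇒ h·k2=z(1+21/25z)y_n
  y_{n+1}/y_n = 1 + 11/16z + 5/16z(1+21/25z) = 1 + z + 21/80z²
  so R(z) = 1 + z + 21/80z².

Solve |R(x)|<1 on ℝ⁻.
x=-0.76: |R|=0.3916
R=1: x+21/80x²=0 ⇒ x=−80/21=-3.8095; min R=1−1/(4·21/80)=0.0476>−1
Confirm numerically:
  x=-3.077: |R|=0.40833 <1
  x=-2.975: |R|=0.34829 <1
  x=-2.492: |R|=0.13814 <1
  x=-1.981: |R|=0.04914 <1
  x=-4.370: |R|=1.64294 >1
  x=-4.234: |R|=1.47177 >1
  x=-3.979: |R|=1.17702 >1
So |R|<1 on (-3.8095, 0).

z* = -3.8095.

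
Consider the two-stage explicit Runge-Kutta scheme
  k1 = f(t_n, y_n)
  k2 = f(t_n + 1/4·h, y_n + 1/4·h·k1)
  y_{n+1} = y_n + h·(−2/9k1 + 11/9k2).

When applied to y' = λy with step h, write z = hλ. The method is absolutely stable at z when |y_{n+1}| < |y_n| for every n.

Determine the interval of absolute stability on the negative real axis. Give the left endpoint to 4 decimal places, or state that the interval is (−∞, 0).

With y'=λy (z=hλ):
  k1=λy_n ⇒ h·k1=z·y_n;  k2=λ(1+1/4z)y_n ⇒ h·k2=z(1+1/4z)y_n
  y_{n+1}/y_n = 1 − 2/9z + 11/9z(1+1/4z) = 1 + z + 11/36z²
  Hence R(z) = 1 + z + 11/36z².

Find x<0 with |R(x)|<1.
x=-0.77: |R|=0.4112
R=1: x+11/36x²=0 ⇒ x=−36/11=-3.2727; min R=1−1/(4·11/36)=0.1818>−1
Confirm numerically:
  x=-2.939: |R|=0.70030 <1
  x=-2.437: |R|=0.37768 <1
  x=-1.398: |R|=0.19918 <1
  x=-3.742: |R|=1.53656 >1
  x=-3.498: |R|=1.24078 >1
So |R|<1 on (-3.2727, 0).

z∈(-3.2727,0).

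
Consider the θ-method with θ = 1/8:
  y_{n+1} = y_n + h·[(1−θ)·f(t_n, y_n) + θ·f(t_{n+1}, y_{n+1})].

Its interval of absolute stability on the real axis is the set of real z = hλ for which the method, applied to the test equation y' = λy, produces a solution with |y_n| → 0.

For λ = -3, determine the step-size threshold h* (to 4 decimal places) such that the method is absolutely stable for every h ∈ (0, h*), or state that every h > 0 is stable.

(-2.6667,0); λ=-3 ⇒ h* = (8/3)/3 = 0.8889.

With y'=λy (z=hλ):
  y_{n+1} = y_n + z·[7/8·y_n + 1/8·y_{n+1}] ⇒ (1 − 1/8z)y_{n+1} = (1 + 7/8z)y_n
  R(z) = (1 + 7/8z)/(1 − 1/8z).

Find x<0 with |R(x)|<1.
x=-0.43: |R|=0.5919
R=−1: 1+7/8x = −1+1/8x ⇒ -3/4x=2 ⇒ x=2/(-3/4)=-2.6667
Confirm numerically:
  x=-2.426: |R|=0.86150 <1
  x=-2.015: |R|=0.60959 <1
  x=-1.575: |R|=0.31593 <1
  x=-1.152: |R|=0.00699 <1
  x=-2.829: |R|=1.08994 >1
  x=-2.708: |R|=1.02316 >1
So |R|<1 on (-2.6667, 0).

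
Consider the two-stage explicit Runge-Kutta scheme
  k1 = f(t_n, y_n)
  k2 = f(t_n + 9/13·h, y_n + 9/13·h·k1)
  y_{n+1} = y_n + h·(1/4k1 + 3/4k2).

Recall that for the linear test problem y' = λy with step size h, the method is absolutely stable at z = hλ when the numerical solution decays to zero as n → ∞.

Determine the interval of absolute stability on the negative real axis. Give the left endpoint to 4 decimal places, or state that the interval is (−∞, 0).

With y'=λy (z=hλ):
  k1=λy_n ⇒ h·k1=z·y_n;  k2=λ(1+9/13z)y_n ⇒ h·k2=z(1+9/13z)y_n
  y_{n+1}/y_n = 1 + 1/4z + 3/4z(1+9/13z) = 1 + z + 27/52z²
  so R(z) = 1 + z + 27/52z².

Boundary: |R(x)|=1, x<0.
x=-1.39: |R|=0.6132
R=1: x+27/52x²=0 ⇒ x=−52/27=-1.9259; min R=1−1/(4·27/52)=0.5185>−1
Confirm numerically:
  x=-1.425: |R|=0.62936 <1
  x=-1.133: |R|=0.53353 <1
  x=-1.086: |R|=0.52638 <1
  x=-2.316: |R|=1.46908 >1
  x=-2.067: |R|=1.15141 >1
  x=-1.995: |R|=1.07155 >1
So |R|<1 on (-1.9259, 0).

(-1.9259, 0).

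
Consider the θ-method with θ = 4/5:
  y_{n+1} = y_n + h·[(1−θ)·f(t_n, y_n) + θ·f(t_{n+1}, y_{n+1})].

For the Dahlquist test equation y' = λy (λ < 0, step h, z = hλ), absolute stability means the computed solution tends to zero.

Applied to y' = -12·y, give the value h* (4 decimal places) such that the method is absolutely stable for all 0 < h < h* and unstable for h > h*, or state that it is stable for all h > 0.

interval (−∞, 0). Any h>0 works for λ=-12.

With y'=λy (z=hλ):
  y_{n+1} = y_n + z·[1/5·y_n + 4/5·y_{n+1}] ⇒ (1 − 4/5z)y_{n+1} = (1 + 1/5z)y_n
  so R(z) = (1 + 1/5z)/(1 − 4/5z).

Boundary: |R(x)|=1, x<0.
x=-1.6: |R|=0.2982
x=-2: |R|=0.2308
x=-10: |R|=0.1111
x=-100: |R|=0.2346
θ=4/5≥1/2 ⇒ |1+1/5x|<|1−4/5x| ∀x<0 ⇒ interval (−∞,0).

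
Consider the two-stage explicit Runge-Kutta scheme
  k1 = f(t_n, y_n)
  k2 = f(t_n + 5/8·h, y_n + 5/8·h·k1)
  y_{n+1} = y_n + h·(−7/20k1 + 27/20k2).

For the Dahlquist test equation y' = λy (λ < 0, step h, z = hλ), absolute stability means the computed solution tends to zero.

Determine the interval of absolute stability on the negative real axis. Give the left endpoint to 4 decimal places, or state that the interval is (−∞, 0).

Test eqn y'=λy, z=hλ:
  k1=λy_n ⇒ h·k1=z·y_n;  k2=λ(1+5/8z)y_n ⇒ h·k2=z(1+5/8z)y_n
  y_{n+1}/y_n = 1 − 7/20z + 27/20z(1+5/8z) = 1 + z + 27/32z²
  R(z) = 1 + z + 27/32z².

Boundary: |R(x)|=1, x<0.
x=-0.49: |R|=0.7126
R=1: x+27/32x²=0 ⇒ x=−32/27=-1.1852; min R=1−1/(4·27/32)=0.7037>−1
Confirm numerically:
  x=-0.968: |R|=0.82261 <1
  x=-0.666: |R|=0.70825 <1
  x=-0.507: |R|=0.70989 <1
  x=-0.495: |R|=0.71174 <1
  x=-1.684: |R|=1.70875 >1
  x=-1.509: |R|=1.41229 >1
  x=-1.230: |R|=1.04651 >1
So |R|<1 on (-1.1852, 0).

(-1.1852, 0).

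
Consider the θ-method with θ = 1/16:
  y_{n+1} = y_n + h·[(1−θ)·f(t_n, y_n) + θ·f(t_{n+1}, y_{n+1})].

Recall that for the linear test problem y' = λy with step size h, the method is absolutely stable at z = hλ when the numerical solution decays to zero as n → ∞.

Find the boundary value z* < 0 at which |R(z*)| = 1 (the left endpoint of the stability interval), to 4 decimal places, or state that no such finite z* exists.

left endpoint -2.2857.

On y'=λy, z=hλ:
  y_{n+1} = y_n + z·[15/16·y_n + 1/16·y_{n+1}] ⇒ (1 − 1/16z)y_{n+1} = (1 + 15/16z)y_n
  ⇒ R(z) = (1 + 15/16z)/(1 − 1/16z).

Find x<0 with |R(x)|<1.
x=-0.37: |R|=0.6384
R=−1: 1+15/16x = −1+1/16x ⇒ -7/8x=2 ⇒ x=2/(-7/8)=-2.2857
Confirm numerically:
  x=-1.534: |R|=0.39979 <1
  x=-1.223: |R|=0.13616 <1
  x=-1.001: |R|=0.05794 <1
  x=-2.729: |R|=1.33136 >1
  x=-2.677: |R|=1.29330 >1
  x=-2.546: |R|=1.19648 >1
So |R|<1 on (-2.2857, 0).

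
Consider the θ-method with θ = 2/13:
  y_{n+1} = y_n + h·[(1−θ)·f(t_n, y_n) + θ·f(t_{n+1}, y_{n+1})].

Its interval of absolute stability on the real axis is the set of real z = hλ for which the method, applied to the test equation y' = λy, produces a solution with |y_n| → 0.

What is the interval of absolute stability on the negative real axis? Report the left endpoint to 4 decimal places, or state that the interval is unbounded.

With y'=λy (z=hλ):
  y_{n+1} = y_n + z·[11/13·y_n + 2/13·y_{n+1}] ⇒ (1 − 2/13z)y_{n+1} = (1 + 11/13z)y_n
  Hence R(z) = (1 + 11/13z)/(1 − 2/13z).

Boundary: |R(x)|=1, x<0.
x=-1.5: |R|=0.2187
R=−1: 1+11/13x = −1+2/13x ⇒ -9/13x=2 ⇒ x=2/(-9/13)=-2.8889
Confirm numerically:
  x=-2.018: |R|=0.53992 <1
  x=-1.731: |R|=0.36697 <1
  x=-1.311: |R|=0.09096 <1
  x=-3.387: |R|=1.22671 >1
  x=-3.048: |R|=1.07499 >1
Interval (-2.8889, 0).

(-2.8889, 0).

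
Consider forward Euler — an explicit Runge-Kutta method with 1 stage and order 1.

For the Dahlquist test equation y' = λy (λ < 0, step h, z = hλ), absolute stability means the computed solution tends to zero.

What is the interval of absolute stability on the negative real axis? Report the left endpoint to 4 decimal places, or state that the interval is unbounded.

On y'=λy, z=hλ:
  order 1, 1-stage ⇒ R(z)=1+z
  (e.g. R(-1.16)=-0.16000, |R|=0.16000)

Solve |R(x)|<1 on ℝ⁻.
x=-1.16: |R|=0.1600
|R(-1.69)|=0.6900 |R(-1.67)|=0.6700 |R(-0.76)|=0.2400
Bisect:
  x_lo=-2.7290 |R|=1.7290  x_hi=-0.0656 |R|=0.9344
  mid=-1.39731 |R|=0.39731 →hi
  mid=-2.06315 |R|=1.06315 →lo
  mid=-1.73023 |R|=0.73023 →hi
  mid=-1.89669 |R|=0.89669 →hi
  mid=-1.97992 |R|=0.97992 →hi
  mid=-2.02153 |R|=1.02153 →lo
  mid=-2.00073 |R|=1.00073 →lo
  mid=-1.99032 |R|=0.99032 →hi
  mid=-1.99552 |R|=0.99552 →hi
  ...
  [-2.00008,-1.99991] ⇒ x*=-2.0000
So |R|<1 on (-2.0000, 0).

(-2.0000, 0).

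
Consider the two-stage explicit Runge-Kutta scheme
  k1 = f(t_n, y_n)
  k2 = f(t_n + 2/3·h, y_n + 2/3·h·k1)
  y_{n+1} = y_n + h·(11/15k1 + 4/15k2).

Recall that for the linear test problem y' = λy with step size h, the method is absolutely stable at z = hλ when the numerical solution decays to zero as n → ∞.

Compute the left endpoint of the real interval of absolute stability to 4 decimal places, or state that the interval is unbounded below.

On y'=λy, z=hλ:
  k1=λy_n ⇒ h·k1=z·y_n;  k2=λ(1+2/3z)y_n ⇒ h·k2=z(1+2/3z)y_n
  y_{n+1}/y_n = 1 + 11/15z + 4/15z(1+2/3z) = 1 + z + 8/45z²
  so R(z) = 1 + z + 8/45z².

Solve |R(x)|<1 on ℝ⁻.
x=-0.91: |R|=0.2372
R=1: x+8/45x²=0 ⇒ x=−45/8=-5.6250; min R=1−1/(4·8/45)=-0.4062>−1
Confirm numerically:
  x=-5.230: |R|=0.63274 <1
  x=-3.339: |R|=0.35697 <1
  x=-2.836: |R|=0.40615 <1
  x=-6.132: |R|=1.55270 >1
  x=-6.006: |R|=1.40681 >1
So |R|<1 on (-5.6250, 0).

z* = -5.6250.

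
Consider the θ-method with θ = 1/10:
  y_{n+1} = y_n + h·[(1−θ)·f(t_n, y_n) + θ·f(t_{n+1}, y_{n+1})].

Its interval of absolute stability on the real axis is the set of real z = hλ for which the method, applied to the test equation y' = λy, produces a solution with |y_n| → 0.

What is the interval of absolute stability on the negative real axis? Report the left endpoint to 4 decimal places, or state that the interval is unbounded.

(-2.5000, 0).

Set f=λy, z=hλ:
  y_{n+1} = y_n + z·[9/10·y_n + 1/10·y_{n+1}] ⇒ (1 − 1/10z)y_{n+1} = (1 + 9/10z)y_n
  R(z) = (1 + 9/10z)/(1 − 1/10z).

Find x<0 with |R(x)|<1.
x=-1.59: |R|=0.3719
R=−1: 1+9/10x = −1+1/10x ⇒ -4/5x=2 ⇒ x=2/(-4/5)=-2.5000
Confirm numerically:
  x=-2.422: |R|=0.94977 <1
  x=-2.058: |R|=0.70675 <1
  x=-1.325: |R|=0.16998 <1
  x=-1.061: |R|=0.04077 <1
  x=-3.094: |R|=1.36291 >1
  x=-2.992: |R|=1.30296 >1
So |R|<1 on (-2.5000, 0).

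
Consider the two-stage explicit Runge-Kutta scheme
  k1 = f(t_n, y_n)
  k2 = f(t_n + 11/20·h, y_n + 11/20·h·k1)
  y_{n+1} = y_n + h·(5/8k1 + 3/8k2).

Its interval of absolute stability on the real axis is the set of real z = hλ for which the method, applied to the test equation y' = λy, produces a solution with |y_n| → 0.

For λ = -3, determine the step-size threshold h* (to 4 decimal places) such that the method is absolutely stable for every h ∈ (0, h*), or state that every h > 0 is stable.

With y'=λy (z=hλ):
  k1=λy_n ⇒ h·k1=z·y_n;  k2=λ(1+11/20z)y_n ⇒ h·k2=z(1+11/20z)y_n
  y_{n+1}/y_n = 1 + 5/8z + 3/8z(1+11/20z) = 1 + z + 33/160z²
  R(z) = 1 + z + 33/160z².

Need |R(x)|<1, x<0.
x=-1.07: |R|=0.1661
R=1: x+33/160x²=0 ⇒ x=−160/33=-4.8485; min R=1−1/(4·33/160)=-0.2121>−1
Confirm numerically:
  x=-3.793: |R|=0.17429 <1
  x=-3.147: |R|=0.10438 <1
  x=-2.607: |R|=0.20523 <1
  x=-2.004: |R|=0.17570 <1
  x=-5.292: |R|=1.48409 >1
  x=-5.179: |R|=1.35305 >1
  x=-5.069: |R|=1.23054 >1
So |R|<1 on (-4.8485, 0).

(-4.8485,0); λ=-3 ⇒ h* = (160/33)/3 = 1.6162.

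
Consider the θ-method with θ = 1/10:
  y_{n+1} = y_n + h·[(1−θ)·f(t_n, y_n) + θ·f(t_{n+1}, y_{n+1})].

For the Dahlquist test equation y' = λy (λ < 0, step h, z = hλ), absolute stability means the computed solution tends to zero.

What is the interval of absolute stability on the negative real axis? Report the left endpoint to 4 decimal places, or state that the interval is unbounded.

On y'=λy, z=hλ:
  y_{n+1} = y_n + z·[9/10·y_n + 1/10·y_{n+1}] ⇒ (1 − 1/10z)y_{n+1} = (1 + 9/10z)y_n
  ⇒ R(z) = (1 + 9/10z)/(1 − 1/10z).

Boundary: |R(x)|=1, x<0.
x=-0.86: |R|=0.2081
R=−1: 1+9/10x = −1+1/10x ⇒ -4/5x=2 ⇒ x=2/(-4/5)=-2.5000
Confirm numerically:
  x=-2.458: |R|=0.97303 <1
  x=-2.177: |R|=0.78780 <1
  x=-1.005: |R|=0.08678 <1
  x=-3.090: |R|=1.36058 >1
  x=-2.875: |R|=1.23301 >1
  x=-2.636: |R|=1.08610 >1
Interval (-2.5000, 0).

(-2.5000, 0).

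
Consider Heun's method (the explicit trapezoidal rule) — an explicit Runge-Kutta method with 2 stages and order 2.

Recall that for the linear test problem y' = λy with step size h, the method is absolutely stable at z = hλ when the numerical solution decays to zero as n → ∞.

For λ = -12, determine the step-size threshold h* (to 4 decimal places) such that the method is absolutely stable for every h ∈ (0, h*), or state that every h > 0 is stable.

On y'=λy, z=hλ:
  order 2, 2-stage ⇒ R(z)=1+z+z^2/2
  (e.g. R(-0.78)=0.52420, |R|=0.52420)

Solve |R(x)|<1 on ℝ⁻.
x=-0.78: |R|=0.5242
|R(-1.8)|=0.8200 |R(-1.44)|=0.5968 |R(-0.55)|=0.6013
Bisect:
  x_lo=-2.7754 |R|=2.0760  x_hi=-0.1718 |R|=0.8429
  mid=-1.47359 |R|=0.61214 →hi
  mid=-2.12448 |R|=1.13223 →lo
  mid=-1.79903 |R|=0.81923 →hi
  mid=-1.96176 |R|=0.96249 →hi
  mid=-2.04312 |R|=1.04405 →lo
  mid=-2.00244 |R|=1.00244 →lo
  mid=-1.98210 |R|=0.98226 →hi
  mid=-1.99227 |R|=0.99230 →hi
  mid=-1.99735 |R|=0.99736 →hi
  ...
  [-2.00005,-1.99989] ⇒ x*=-2.0000
So |R|<1 on (-2.0000, 0).

(-2.0000,0); λ=-12 ⇒ h* = 0.1667.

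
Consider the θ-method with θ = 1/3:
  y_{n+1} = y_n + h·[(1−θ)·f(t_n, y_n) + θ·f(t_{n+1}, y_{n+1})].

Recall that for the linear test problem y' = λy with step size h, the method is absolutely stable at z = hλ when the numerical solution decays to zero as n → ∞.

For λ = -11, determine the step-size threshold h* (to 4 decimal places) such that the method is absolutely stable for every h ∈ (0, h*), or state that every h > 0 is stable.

(-6.0000,0); λ=-11 ⇒ h* = (6)/11 = 0.5455.

Set f=λy, z=hλ:
  y_{n+1} = y_n + z·[2/3·y_n + 1/3·y_{n+1}] ⇒ (1 − 1/3z)y_{n+1} = (1 + 2/3z)y_n
  Hence R(z) = (1 + 2/3z)/(1 − 1/3z).

Solve |R(x)|<1 on ℝ⁻.
x=-0.87: |R|=0.3256
R=−1: 1+2/3x = −1+1/3x ⇒ -1/3x=2 ⇒ x=2/(-1/3)=-6.0000
Confirm numerically:
  x=-3.511: |R|=0.61772 <1
  x=-3.499: |R|=0.61517 <1
  x=-3.079: |R|=0.51949 <1
  x=-6.550: |R|=1.05759 >1
  x=-6.250: |R|=1.02703 >1
  x=-6.120: |R|=1.01316 >1
Stable set (-6.0000, 0).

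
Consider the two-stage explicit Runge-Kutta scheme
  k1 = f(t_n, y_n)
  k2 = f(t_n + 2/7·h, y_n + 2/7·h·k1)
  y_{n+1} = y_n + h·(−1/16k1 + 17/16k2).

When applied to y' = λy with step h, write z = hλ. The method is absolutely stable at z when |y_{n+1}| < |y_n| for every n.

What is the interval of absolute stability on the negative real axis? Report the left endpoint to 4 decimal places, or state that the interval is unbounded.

Test eqn y'=λy, z=hλ:
  k1=λy_n ⇒ h·k1=z·y_n;  k2=λ(1+2/7z)y_n ⇒ h·k2=z(1+2/7z)y_n
  y_{n+1}/y_n = 1 − 1/16z + 17/16z(1+2/7z) = 1 + z + 17/56z²
  ⇒ R(z) = 1 + z + 17/56z².

Boundary: |R(x)|=1, x<0.
x=-1.01: |R|=0.2997
R=1: x+17/56x²=0 ⇒ x=−56/17=-3.2941; min R=1−1/(4·17/56)=0.1765>−1
Confirm numerically:
  x=-2.383: |R|=0.34089 <1
  x=-2.327: |R|=0.31682 <1
  x=-2.036: |R|=0.22239 <1
  x=-3.710: |R|=1.46839 >1
  x=-3.566: |R|=1.29432 >1
  x=-3.398: |R|=1.10716 >1
So |R|<1 on (-3.2941, 0).

(-3.2941, 0).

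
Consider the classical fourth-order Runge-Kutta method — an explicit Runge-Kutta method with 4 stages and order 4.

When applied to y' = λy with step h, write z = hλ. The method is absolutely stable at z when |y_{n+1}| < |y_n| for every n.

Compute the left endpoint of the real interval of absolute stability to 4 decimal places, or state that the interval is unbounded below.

On y'=λy, z=hλ:
  order 4, 4-stage ⇒ R(z)=1+z+z^2/2+z^3/6+z^4/24
  (e.g. R(-0.95)=0.39229, |R|=0.39229)

Boundary: |R(x)|=1, x<0.
x=-0.95: |R|=0.3923
|R(-2.45)|=0.6015 |R(-1.66)|=0.2718 |R(-1.45)|=0.2773
Bisect:
  x_lo=-3.3361 |R|=2.2016  x_hi=-0.2031 |R|=0.8162
  mid=-1.76962 |R|=0.28116 →hi
  mid=-2.55285 |R|=0.70250 →hi
  mid=-2.94447 |R|=1.26774 →lo
  mid=-2.74866 |R|=0.94616 →hi
  mid=-2.84657 |R|=1.09638 →lo
  mid=-2.79762 |R|=1.01874 →lo
  mid=-2.77314 |R|=0.98183 →hi
  mid=-2.78538 |R|=1.00013 →lo
  mid=-2.77926 |R|=0.99094 →hi
  ...
  [-2.78538,-2.78519] ⇒ x*=-2.7853
Stable set (-2.7853, 0).

left endpoint -2.7853.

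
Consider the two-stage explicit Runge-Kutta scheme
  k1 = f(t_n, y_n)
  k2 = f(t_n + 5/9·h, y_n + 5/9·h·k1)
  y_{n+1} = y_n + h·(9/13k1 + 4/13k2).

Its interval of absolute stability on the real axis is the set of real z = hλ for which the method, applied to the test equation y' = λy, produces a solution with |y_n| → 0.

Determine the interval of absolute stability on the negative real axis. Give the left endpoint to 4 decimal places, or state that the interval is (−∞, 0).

With y'=λy (z=hλ):
  k1=λy_n ⇒ h·k1=z·y_n;  k2=λ(1+5/9z)y_n ⇒ h·k2=z(1+5/9z)y_n
  y_{n+1}/y_n = 1 + 9/13z + 4/13z(1+5/9z) = 1 + z + 20/117z²
  Hence R(z) = 1 + z + 20/117z².

Boundary: |R(x)|=1, x<0.
x=-1.37: |R|=0.0492
R=1: x+20/117x²=0 ⇒ x=−117/20=-5.8500; min R=1−1/(4·20/117)=-0.4625>−1
Confirm numerically:
  x=-5.222: |R|=0.43942 <1
  x=-4.610: |R|=0.02284 <1
  x=-3.261: |R|=0.44320 <1
  x=-6.360: |R|=1.55446 >1
  x=-6.350: |R|=1.54274 >1
Interval (-5.8500, 0).

(-5.8500, 0).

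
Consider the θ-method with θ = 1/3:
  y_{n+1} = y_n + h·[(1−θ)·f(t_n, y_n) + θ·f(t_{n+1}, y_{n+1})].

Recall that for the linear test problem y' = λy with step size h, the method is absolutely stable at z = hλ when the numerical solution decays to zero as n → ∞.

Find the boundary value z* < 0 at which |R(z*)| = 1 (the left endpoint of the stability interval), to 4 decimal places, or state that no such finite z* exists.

z* = -6.0000.

On y'=λy, z=hλ:
  y_{n+1} = y_n + z·[2/3·y_n + 1/3·y_{n+1}] ⇒ (1 − 1/3z)y_{n+1} = (1 + 2/3z)y_n
  R(z) = (1 + 2/3z)/(1 − 1/3z).

Find x<0 with |R(x)|<1.
x=-0.48: |R|=0.5862
R=−1: 1+2/3x = −1+1/3x ⇒ -1/3x=2 ⇒ x=2/(-1/3)=-6.0000
Confirm numerically:
  x=-4.282: |R|=0.76408 <1
  x=-3.590: |R|=0.63429 <1
  x=-3.117: |R|=0.52869 <1
  x=-6.381: |R|=1.04061 >1
  x=-6.085: |R|=1.00936 >1
Stable set (-6.0000, 0).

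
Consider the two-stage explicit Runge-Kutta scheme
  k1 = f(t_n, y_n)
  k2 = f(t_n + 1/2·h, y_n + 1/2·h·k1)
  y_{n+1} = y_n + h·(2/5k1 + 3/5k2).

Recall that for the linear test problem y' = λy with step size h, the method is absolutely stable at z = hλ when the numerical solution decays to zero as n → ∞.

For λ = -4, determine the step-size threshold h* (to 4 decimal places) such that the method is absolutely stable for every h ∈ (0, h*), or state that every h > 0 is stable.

(-3.3333,0); λ=-4 ⇒ h* = (10/3)/4 = 0.8333.

Test eqn y'=λy, z=hλ:
  k1=λy_n ⇒ h·k1=z·y_n;  k2=λ(1+1/2z)y_n ⇒ h·k2=z(1+1/2z)y_n
  y_{n+1}/y_n = 1 + 2/5z + 3/5z(1+1/2z) = 1 + z + 3/10z²
  R(z) = 1 + z + 3/10z².

Boundary: |R(x)|=1, x<0.
x=-1.57: |R|=0.1695
R=1: x+3/10x²=0 ⇒ x=−10/3=-3.3333; min R=1−1/(4·3/10)=0.1667>−1
Confirm numerically:
  x=-1.875: |R|=0.17969 <1
  x=-1.705: |R|=0.16711 <1
  x=-1.379: |R|=0.19149 <1
  x=-3.662: |R|=1.36107 >1
  x=-3.545: |R|=1.22511 >1
Stable set (-3.3333, 0).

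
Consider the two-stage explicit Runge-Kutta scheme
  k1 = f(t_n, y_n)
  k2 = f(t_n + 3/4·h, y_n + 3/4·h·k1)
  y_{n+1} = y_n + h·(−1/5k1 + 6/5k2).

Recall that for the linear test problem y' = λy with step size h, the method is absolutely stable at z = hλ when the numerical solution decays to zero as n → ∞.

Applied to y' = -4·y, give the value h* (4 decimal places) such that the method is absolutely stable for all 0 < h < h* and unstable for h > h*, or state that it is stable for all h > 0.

(-1.1111,0); λ=-4 ⇒ h* = (10/9)/4 = 0.2778.

Set f=λy, z=hλ:
  k1=λy_n ⇒ h·k1=z·y_n;  k2=λ(1+3/4z)y_n ⇒ h·k2=z(1+3/4z)y_n
  y_{n+1}/y_n = 1 − 1/5z + 6/5z(1+3/4z) = 1 + z + 9/10z²
  Hence R(z) = 1 + z + 9/10z².

Solve |R(x)|<1 on ℝ⁻.
x=-0.34: |R|=0.7640
R=1: x+9/10x²=0 ⇒ x=−10/9=-1.1111; min R=1−1/(4·9/10)=0.7222>−1
Confirm numerically:
  x=-0.992: |R|=0.89366 <1
  x=-0.729: |R|=0.74930 <1
  x=-0.513: |R|=0.72385 <1
  x=-1.693: |R|=1.88662 >1
  x=-1.551: |R|=1.61404 >1
  x=-1.509: |R|=1.54037 >1
Interval (-1.1111, 0).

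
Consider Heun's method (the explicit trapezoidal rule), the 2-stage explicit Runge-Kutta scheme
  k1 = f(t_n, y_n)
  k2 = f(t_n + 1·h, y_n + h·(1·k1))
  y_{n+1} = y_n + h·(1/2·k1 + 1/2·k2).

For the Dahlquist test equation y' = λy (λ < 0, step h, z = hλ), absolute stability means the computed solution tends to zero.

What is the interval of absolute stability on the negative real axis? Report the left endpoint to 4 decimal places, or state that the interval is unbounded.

z∈(-2.0000,0).

On y'=λy, z=hλ:
  order 2, 2-stage ⇒ R(z)=1+z+z^2/2
  (e.g. R(-1.5)=0.62500, |R|=0.62500)

Need |R(x)|<1, x<0.
x=-1.5: |R|=0.6250
|R(-2.01)|=1.0100 |R(-1.61)|=0.6861 |R(-0.61)|=0.5760
Bisect:
  x_lo=-2.6648 |R|=1.8858  x_hi=-0.2617 |R|=0.7726
  mid=-1.46323 |R|=0.60729 →hi
  mid=-2.06401 |R|=1.06606 →lo
  mid=-1.76362 |R|=0.79156 →hi
  mid=-1.91382 |R|=0.91753 →hi
  mid=-1.98892 |R|=0.98898 →hi
  mid=-2.02646 |R|=1.02681 →lo
  mid=-2.00769 |R|=1.00772 →lo
  ...
  [-2.00006,-1.99992] ⇒ x*=-2.0000
Stable set (-2.0000, 0).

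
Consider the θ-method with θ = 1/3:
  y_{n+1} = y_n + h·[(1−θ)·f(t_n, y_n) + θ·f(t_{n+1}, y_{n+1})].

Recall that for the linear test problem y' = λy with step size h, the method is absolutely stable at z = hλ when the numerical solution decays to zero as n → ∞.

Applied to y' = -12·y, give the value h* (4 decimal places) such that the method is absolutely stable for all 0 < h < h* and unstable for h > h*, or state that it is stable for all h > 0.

(-6.0000,0); λ=-12 ⇒ h* = (6)/12 = 0.5000.

Set f=λy, z=hλ:
  y_{n+1} = y_n + z·[2/3·y_n + 1/3·y_{n+1}] ⇒ (1 − 1/3z)y_{n+1} = (1 + 2/3z)y_n
  R(z) = (1 + 2/3z)/(1 − 1/3z).

Boundary: |R(x)|=1, x<0.
x=-0.78: |R|=0.3810
R=−1: 1+2/3x = −1+1/3x ⇒ -1/3x=2 ⇒ x=2/(-1/3)=-6.0000
Confirm numerically:
  x=-5.399: |R|=0.92844 <1
  x=-3.776: |R|=0.67178 <1
  x=-2.860: |R|=0.46416 <1
  x=-6.484: |R|=1.05103 >1
  x=-6.444: |R|=1.04701 >1
Stable set (-6.0000, 0).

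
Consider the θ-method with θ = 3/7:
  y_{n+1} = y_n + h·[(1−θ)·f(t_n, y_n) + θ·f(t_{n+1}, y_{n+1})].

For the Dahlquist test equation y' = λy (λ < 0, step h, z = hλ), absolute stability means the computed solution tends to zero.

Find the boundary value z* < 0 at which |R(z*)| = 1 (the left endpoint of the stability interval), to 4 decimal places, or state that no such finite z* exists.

left endpoint -14.0000.

Test eqn y'=λy, z=hλ:
  y_{n+1} = y_n + z·[4/7·y_n + 3/7·y_{n+1}] ⇒ (1 − 3/7z)y_{n+1} = (1 + 4/7z)y_n
  so R(z) = (1 + 4/7z)/(1 − 3/7z).

Boundary: |R(x)|=1, x<0.
x=-1.63: |R|=0.0404
R=−1: 1+4/7x = −1+3/7x ⇒ -1/7x=2 ⇒ x=2/(-1/7)=-14.0000
Confirm numerically:
  x=-10.047: |R|=0.89357 <1
  x=-9.470: |R|=0.87207 <1
  x=-7.523: |R|=0.78095 <1
  x=-14.225: |R|=1.00453 >1
  x=-14.112: |R|=1.00227 >1
Stable set (-14.0000, 0).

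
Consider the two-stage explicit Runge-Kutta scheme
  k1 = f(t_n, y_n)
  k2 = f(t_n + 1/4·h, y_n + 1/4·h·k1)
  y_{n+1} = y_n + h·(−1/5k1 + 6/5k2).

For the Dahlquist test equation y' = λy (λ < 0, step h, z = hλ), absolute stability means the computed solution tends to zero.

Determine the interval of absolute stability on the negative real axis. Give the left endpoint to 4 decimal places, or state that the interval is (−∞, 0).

Test eqn y'=λy, z=hλ:
  k1=λy_n ⇒ h·k1=z·y_n;  k2=λ(1+1/4z)y_n ⇒ h·k2=z(1+1/4z)y_n
  y_{n+1}/y_n = 1 − 1/5z + 6/5z(1+1/4z) = 1 + z + 3/10z²
  so R(z) = 1 + z + 3/10z².

Find x<0 with |R(x)|<1.
x=-1.63: |R|=0.1671
R=1: x+3/10x²=0 ⇒ x=−10/3=-3.3333; min R=1−1/(4·3/10)=0.1667>−1
Confirm numerically:
  x=-2.829: |R|=0.57197 <1
  x=-2.699: |R|=0.48638 <1
  x=-2.463: |R|=0.35691 <1
  x=-2.331: |R|=0.29907 <1
  x=-3.487: |R|=1.16075 >1
  x=-3.444: |R|=1.11434 >1
Stable set (-3.3333, 0).

(-3.3333, 0).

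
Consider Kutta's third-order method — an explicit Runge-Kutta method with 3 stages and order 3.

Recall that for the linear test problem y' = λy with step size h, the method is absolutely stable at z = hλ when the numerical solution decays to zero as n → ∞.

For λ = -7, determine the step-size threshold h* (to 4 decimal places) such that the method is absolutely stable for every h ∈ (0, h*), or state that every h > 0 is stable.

Set f=λy, z=hλ:
  order 3, 3-stage ⇒ R(z)=1+z+z^2/2+z^3/6
  (e.g. R(-0.71)=0.48240, |R|=0.48240)

Find x<0 with |R(x)|<1.
x=-0.71: |R|=0.4824
|R(-2.05)|=0.3846 |R(-1.04)|=0.3133 |R(-0.95)|=0.3584
Bisect:
  x_lo=-3.0335 |R|=2.0850  x_hi=-0.1699 |R|=0.8437
  mid=-1.60172 |R|=0.00384 →hi
  mid=-2.31763 |R|=0.70675 →hi
  mid=-2.67558 |R|=1.28851 →lo
  mid=-2.49661 |R|=0.97366 →hi
  mid=-2.58609 |R|=1.12473 →lo
  mid=-2.54135 |R|=1.04765 →lo
  mid=-2.51898 |R|=1.01028 →lo
  ...
  [-2.51286,-2.51269] ⇒ x*=-2.5127
Stable set (-2.5127, 0).

(-2.5127,0); λ=-7 ⇒ h* = 0.3590.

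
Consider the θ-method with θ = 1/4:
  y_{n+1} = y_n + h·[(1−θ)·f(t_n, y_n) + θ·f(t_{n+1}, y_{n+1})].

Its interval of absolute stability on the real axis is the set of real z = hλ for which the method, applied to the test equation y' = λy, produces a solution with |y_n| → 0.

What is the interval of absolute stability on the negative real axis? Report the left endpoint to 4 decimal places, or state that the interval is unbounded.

z∈(-4.0000,0).

Set f=λy, z=hλ:
  y_{n+1} = y_n + z·[3/4·y_n + 1/4·y_{n+1}] ⇒ (1 − 1/4z)y_{n+1} = (1 + 3/4z)y_n
  R(z) = (1 + 3/4z)/(1 − 1/4z).

Boundary: |R(x)|=1, x<0.
x=-1.67: |R|=0.1781
R=−1: 1+3/4x = −1+1/4x ⇒ -1/2x=2 ⇒ x=2/(-1/2)=-4.0000
Confirm numerically:
  x=-3.694: |R|=0.92046 <1
  x=-3.423: |R|=0.84454 <1
  x=-2.814: |R|=0.65189 <1
  x=-2.336: |R|=0.47475 <1
  x=-4.422: |R|=1.10021 >1
  x=-4.361: |R|=1.08635 >1
  x=-4.193: |R|=1.04711 >1
Stable set (-4.0000, 0).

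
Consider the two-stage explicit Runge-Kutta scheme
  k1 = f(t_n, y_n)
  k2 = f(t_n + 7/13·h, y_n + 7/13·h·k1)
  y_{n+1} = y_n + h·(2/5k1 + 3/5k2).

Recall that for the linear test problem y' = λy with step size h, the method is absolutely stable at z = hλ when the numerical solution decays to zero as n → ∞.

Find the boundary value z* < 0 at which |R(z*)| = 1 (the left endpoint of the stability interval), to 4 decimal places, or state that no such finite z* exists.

With y'=λy (z=hλ):
  k1=λy_n ⇒ h·k1=z·y_n;  k2=λ(1+7/13z)y_n ⇒ h·k2=z(1+7/13z)y_n
  y_{n+1}/y_n = 1 + 2/5z + 3/5z(1+7/13z) = 1 + z + 21/65z²
  R(z) = 1 + z + 21/65z².

Boundary: |R(x)|=1, x<0.
x=-0.3: |R|=0.7291
R=1: x+21/65x²=0 ⇒ x=−65/21=-3.0952; min R=1−1/(4·21/65)=0.2262>−1
Confirm numerically:
  x=-2.750: |R|=0.69327 <1
  x=-2.150: |R|=0.34342 <1
  x=-1.458: |R|=0.22879 <1
  x=-1.277: |R|=0.24985 <1
  x=-3.645: |R|=1.64741 >1
  x=-3.534: |R|=1.50096 >1
Interval (-3.0952, 0).

z* = -3.0952.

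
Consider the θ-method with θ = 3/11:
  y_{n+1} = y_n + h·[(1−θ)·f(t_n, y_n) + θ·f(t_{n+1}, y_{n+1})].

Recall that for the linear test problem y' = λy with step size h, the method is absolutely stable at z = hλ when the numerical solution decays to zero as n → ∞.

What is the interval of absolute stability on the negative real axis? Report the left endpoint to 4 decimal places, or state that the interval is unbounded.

Set f=λy, z=hλ:
  y_{n+1} = y_n + z·[8/11·y_n + 3/11·y_{n+1}] ⇒ (1 − 3/11z)y_{n+1} = (1 + 8/11z)y_n
  so R(z) = (1 + 8/11z)/(1 − 3/11z).

Need |R(x)|<1, x<0.
x=-1.28: |R|=0.0512
R=−1: 1+8/11x = −1+3/11x ⇒ -5/11x=2 ⇒ x=2/(-5/11)=-4.4000
Confirm numerically:
  x=-3.937: |R|=0.89851 <1
  x=-2.550: |R|=0.50402 <1
  x=-1.983: |R|=0.28698 <1
  x=-1.974: |R|=0.28318 <1
  x=-4.850: |R|=1.08806 >1
  x=-4.787: |R|=1.07630 >1
  x=-4.624: |R|=1.04503 >1
So |R|<1 on (-4.4000, 0).

z∈(-4.4000,0).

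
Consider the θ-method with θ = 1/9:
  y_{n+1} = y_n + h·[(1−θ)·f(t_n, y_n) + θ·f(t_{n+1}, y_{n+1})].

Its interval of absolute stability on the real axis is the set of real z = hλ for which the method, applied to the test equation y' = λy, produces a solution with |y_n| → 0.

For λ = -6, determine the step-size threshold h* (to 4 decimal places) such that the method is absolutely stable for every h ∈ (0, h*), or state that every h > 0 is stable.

Test eqn y'=λy, z=hλ:
  y_{n+1} = y_n + z·[8/9·y_n + 1/9·y_{n+1}] ⇒ (1 − 1/9z)y_{n+1} = (1 + 8/9z)y_n
  ⇒ R(z) = (1 + 8/9z)/(1 − 1/9z).

Boundary: |R(x)|=1, x<0.
x=-1.38: |R|=0.1965
R=−1: 1+8/9x = −1+1/9x ⇒ -7/9x=2 ⇒ x=2/(-7/9)=-2.5714
Confirm numerically:
  x=-2.455: |R|=0.92885 <1
  x=-1.928: |R|=0.58785 <1
  x=-1.345: |R|=0.17013 <1
  x=-3.059: |R|=1.28303 >1
  x=-3.032: |R|=1.26795 >1
  x=-2.924: |R|=1.20698 >1
So |R|<1 on (-2.5714, 0).

(-2.5714,0); λ=-6 ⇒ h* = (18/7)/6 = 0.4286.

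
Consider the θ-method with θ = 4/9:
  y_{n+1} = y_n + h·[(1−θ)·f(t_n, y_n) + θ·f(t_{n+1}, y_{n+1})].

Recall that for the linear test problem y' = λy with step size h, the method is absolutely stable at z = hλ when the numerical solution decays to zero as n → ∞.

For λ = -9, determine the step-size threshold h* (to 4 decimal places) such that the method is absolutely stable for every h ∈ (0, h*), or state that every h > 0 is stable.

(-18.0000,0); λ=-9 ⇒ h* = (18)/9 = 2.0000.

Test eqn y'=λy, z=hλ:
  y_{n+1} = y_n + z·[5/9·y_n + 4/9·y_{n+1}] ⇒ (1 − 4/9z)y_{n+1} = (1 + 5/9z)y_n
  so R(z) = (1 + 5/9z)/(1 − 4/9z).

Boundary: |R(x)|=1, x<0.
x=-0.97: |R|=0.3222
R=−1: 1+5/9x = −1+4/9x ⇒ -1/9x=2 ⇒ x=2/(-1/9)=-18.0000
Confirm numerically:
  x=-14.626: |R|=0.95002 <1
  x=-11.500: |R|=0.88182 <1
  x=-11.489: |R|=0.88152 <1
  x=-7.374: |R|=0.72397 <1
  x=-18.564: |R|=1.00677 >1
  x=-18.370: |R|=1.00449 >1
  x=-18.105: |R|=1.00129 >1
Interval (-18.0000, 0).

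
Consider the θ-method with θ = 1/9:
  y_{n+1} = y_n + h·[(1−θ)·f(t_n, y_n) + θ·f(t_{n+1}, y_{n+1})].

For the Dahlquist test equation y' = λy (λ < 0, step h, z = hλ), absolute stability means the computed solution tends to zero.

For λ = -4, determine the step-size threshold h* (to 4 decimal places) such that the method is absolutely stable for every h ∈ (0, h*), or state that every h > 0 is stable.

(-2.5714,0); λ=-4 ⇒ h* = (18/7)/4 = 0.6429.

Test eqn y'=λy, z=hλ:
  y_{n+1} = y_n + z·[8/9·y_n + 1/9·y_{n+1}] ⇒ (1 − 1/9z)y_{n+1} = (1 + 8/9z)y_n
  so R(z) = (1 + 8/9z)/(1 − 1/9z).

Boundary: |R(x)|=1, x<0.
x=-0.61: |R|=0.4287
R=−1: 1+8/9x = −1+1/9x ⇒ -7/9x=2 ⇒ x=2/(-7/9)=-2.5714
Confirm numerically:
  x=-2.449: |R|=0.92515 <1
  x=-1.623: |R|=0.37504 <1
  x=-1.299: |R|=0.13516 <1
  x=-1.184: |R|=0.04635 <1
  x=-3.058: |R|=1.28247 >1
  x=-2.706: |R|=1.08047 >1
Stable set (-2.5714, 0).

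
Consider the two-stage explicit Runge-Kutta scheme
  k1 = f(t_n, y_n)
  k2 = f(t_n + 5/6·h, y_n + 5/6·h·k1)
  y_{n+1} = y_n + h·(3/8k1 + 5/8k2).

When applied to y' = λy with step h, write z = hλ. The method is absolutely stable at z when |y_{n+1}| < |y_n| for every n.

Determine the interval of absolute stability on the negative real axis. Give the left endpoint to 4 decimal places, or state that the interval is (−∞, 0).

(-1.9200, 0).

Set f=λy, z=hλ:
  k1=λy_n ⇒ h·k1=z·y_n;  k2=λ(1+5/6z)y_n ⇒ h·k2=z(1+5/6z)y_n
  y_{n+1}/y_n = 1 + 3/8z + 5/8z(1+5/6z) = 1 + z + 25/48z²
  Hence R(z) = 1 + z + 25/48z².

Need |R(x)|<1, x<0.
x=-1.47: |R|=0.6555
R=1: x+25/48x²=0 ⇒ x=−48/25=-1.9200; min R=1−1/(4·25/48)=0.5200>−1
Confirm numerically:
  x=-1.474: |R|=0.65760 <1
  x=-1.138: |R|=0.53650 <1
  x=-1.008: |R|=0.52120 <1
  x=-2.405: |R|=1.60751 >1
  x=-2.110: |R|=1.20880 >1
Interval (-1.9200, 0).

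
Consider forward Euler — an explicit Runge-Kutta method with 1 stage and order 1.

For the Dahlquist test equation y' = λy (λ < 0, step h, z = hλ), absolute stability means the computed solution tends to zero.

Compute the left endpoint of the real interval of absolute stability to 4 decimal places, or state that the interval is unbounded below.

z* = -2.0000.

With y'=λy (z=hλ):
  order 1, 1-stage ⇒ R(z)=1+z
  (e.g. R(-0.49)=0.51000, |R|=0.51000)

Find x<0 with |R(x)|<1.
x=-0.49: |R|=0.5100
|R(-1.4)|=0.4000 |R(-1.09)|=0.0900 |R(-0.5)|=0.5000
Bisect:
  x_lo=-2.5130 |R|=1.5130  x_hi=-0.3188 |R|=0.6812
  mid=-1.41589 |R|=0.41589 →hi
  mid=-1.96443 |R|=0.96443 →hi
  mid=-2.23870 |R|=1.23870 →lo
  mid=-2.10157 |R|=1.10157 →lo
  mid=-2.03300 |R|=1.03300 →lo
  mid=-1.99871 |R|=0.99871 →hi
  mid=-2.01586 |R|=1.01586 →lo
  mid=-2.00729 |R|=1.00729 →lo
  ...
  [-2.00005,-1.99992] ⇒ x*=-2.0000
Stable set (-2.0000, 0).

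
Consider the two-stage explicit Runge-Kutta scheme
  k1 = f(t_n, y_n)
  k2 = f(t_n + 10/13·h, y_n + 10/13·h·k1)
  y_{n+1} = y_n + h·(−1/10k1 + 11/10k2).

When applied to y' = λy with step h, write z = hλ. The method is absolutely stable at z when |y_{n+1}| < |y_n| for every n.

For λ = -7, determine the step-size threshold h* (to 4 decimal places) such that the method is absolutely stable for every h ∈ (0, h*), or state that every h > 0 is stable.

On y'=λy, z=hλ:
  k1=λy_n ⇒ h·k1=z·y_n;  k2=λ(1+10/13z)y_n ⇒ h·k2=z(1+10/13z)y_n
  y_{n+1}/y_n = 1 − 1/10z + 11/10z(1+10/13z) = 1 + z + 11/13z²
  so R(z) = 1 + z + 11/13z².

Boundary: |R(x)|=1, x<0.
x=-0.45: |R|=0.7213
R=1: x+11/13x²=0 ⇒ x=−13/11=-1.1818; min R=1−1/(4·11/13)=0.7045>−1
Confirm numerically:
  x=-1.112: |R|=0.93431 <1
  x=-0.924: |R|=0.79843 <1
  x=-0.676: |R|=0.71067 <1
  x=-0.588: |R|=0.70455 <1
  x=-1.607: |R|=1.57815 >1
  x=-1.382: |R|=1.23409 >1
Stable set (-1.1818, 0).

(-1.1818,0); λ=-7 ⇒ h* = (13/11)/7 = 0.1688.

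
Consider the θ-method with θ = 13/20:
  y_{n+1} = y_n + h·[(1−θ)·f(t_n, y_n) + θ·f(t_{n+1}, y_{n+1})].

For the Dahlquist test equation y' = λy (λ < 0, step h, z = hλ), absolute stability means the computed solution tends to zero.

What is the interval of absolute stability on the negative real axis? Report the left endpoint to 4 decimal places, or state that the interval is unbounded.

Set f=λy, z=hλ:
  y_{n+1} = y_n + z·[7/20·y_n + 13/20·y_{n+1}] ⇒ (1 − 13/20z)y_{n+1} = (1 + 7/20z)y_n
  ⇒ R(z) = (1 + 7/20z)/(1 − 13/20z).

Need |R(x)|<1, x<0.
x=-1.56: |R|=0.2254
x=-2: |R|=0.1304
x=-10: |R|=0.3333
x=-100: |R|=0.5152
θ=13/20≥1/2 ⇒ |1+7/20x|<|1−13/20x| ∀x<0 ⇒ unbounded interval.

interval (−∞, 0).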